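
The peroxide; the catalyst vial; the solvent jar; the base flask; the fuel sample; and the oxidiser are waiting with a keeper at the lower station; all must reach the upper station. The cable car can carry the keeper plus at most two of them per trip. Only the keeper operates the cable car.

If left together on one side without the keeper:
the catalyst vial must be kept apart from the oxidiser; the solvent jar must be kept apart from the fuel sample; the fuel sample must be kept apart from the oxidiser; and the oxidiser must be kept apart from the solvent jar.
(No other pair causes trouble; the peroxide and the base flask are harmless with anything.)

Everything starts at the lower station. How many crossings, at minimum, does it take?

Counting alone: the keeper can take at most 2 across per trip to the upper station, so moving all 6 needs at least 3 loaded trips out, with a return between consecutive ones — at least 5 crossings.
The safety rule pushes this higher. Following every safe sequence of crossings, the most of the 6 that can be at the upper station as the cable car arrives there on crossings 5, 7 is 4, 5 respectively — never all 6.
So no plan with fewer than 9 crossings exists, and this one achieves 9:
1. Keeper goes to the upper station with the oxidiser and the solvent jar.
2. Keeper goes back to the lower station with the solvent jar.
3. Keeper goes to the upper station with the peroxide and the solvent jar.
4. Keeper goes back to the lower station with the solvent jar.
5. Keeper goes to the upper station with the catalyst vial and the solvent jar.
6. Keeper goes back to the lower station with the oxidiser.
7. Keeper goes to the upper station with the base flask and the fuel sample.
8. Keeper goes back to the lower station with the solvent jar.
9. Keeper goes to the upper station with the oxidiser and the solvent jar.

9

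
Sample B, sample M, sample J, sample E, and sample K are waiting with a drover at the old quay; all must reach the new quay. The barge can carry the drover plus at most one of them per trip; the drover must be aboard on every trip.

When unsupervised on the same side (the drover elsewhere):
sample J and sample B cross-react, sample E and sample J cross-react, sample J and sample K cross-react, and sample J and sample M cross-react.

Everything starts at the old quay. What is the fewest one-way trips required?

impossible

Following every safe sequence of crossings from the start, the most of the 5 that can be at the new quay as the barge arrives there on crossings 1, 3 is 1, 2 respectively; the best ever achieved is 2 of 5.
From crossing 5 on, no configuration arises that was not already reachable earlier: only 11 distinct safe configurations (who is on which side, and where the barge is) can ever be reached, none of them has everyone across, and every continuation just revisits them. So no valid plan exists.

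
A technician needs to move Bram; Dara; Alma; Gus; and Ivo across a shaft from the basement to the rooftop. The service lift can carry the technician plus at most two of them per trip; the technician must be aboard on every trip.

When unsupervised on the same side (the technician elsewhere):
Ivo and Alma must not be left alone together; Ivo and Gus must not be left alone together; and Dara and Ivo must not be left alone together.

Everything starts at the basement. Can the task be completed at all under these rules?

Yes

1. Technician goes to the rooftop with Bram and Ivo.  [the basement: Alma, Dara, Gus | the rooftop: Bram, Ivo]
2. Technician goes back to the basement alone.  [the basement: Alma, Dara, Gus | the rooftop: Bram, Ivo]
3. Technician goes to the rooftop with Alma and Dara.  [the basement: Gus | the rooftop: Alma, Bram, Dara, Ivo]
4. Technician goes back to the basement with Ivo.  [the basement: Gus, Ivo | the rooftop: Alma, Bram, Dara]
5. Technician goes to the rooftop with Gus and Ivo.  [the basement: — | the rooftop: Alma, Bram, Dara, Gus, Ivo]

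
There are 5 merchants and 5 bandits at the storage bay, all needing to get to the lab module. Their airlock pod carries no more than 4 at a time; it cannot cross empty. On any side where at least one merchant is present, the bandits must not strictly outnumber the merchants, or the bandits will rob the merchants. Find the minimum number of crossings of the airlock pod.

7

Counting alone: each trip to the lab module takes at most 4 across and each return brings at least 1 back, so after t trips out (and t−1 returns) at most 4t − (t−1) of the 10 are across; that first reaches 10 at t = 3, so at least 5 crossings are needed.
The safety rule pushes this higher. Following every safe sequence of crossings, the most of the 10 that can be at the lab module as the airlock pod arrives there on crossing 5 is 9 — never all 10.
So no plan with fewer than 7 crossings exists, and this one achieves 7:
1. 2 bandits → the lab module.  (the storage bay: 5M 3B; the lab module: 0M 2B)
2. 1 bandit ← the storage bay.  (the storage bay: 5M 4B; the lab module: 0M 1B)
3. 4 bandits → the lab module.  (the storage bay: 5M 0B; the lab module: 0M 5B)
4. 1 bandit ← the storage bay.  (the storage bay: 5M 1B; the lab module: 0M 4B)
5. 4 merchants → the lab module.  (the storage bay: 1M 1B; the lab module: 4M 4B)
6. 1 merchant and 1 bandit ← the storage bay.  (the storage bay: 2M 2B; the lab module: 3M 3B)
7. 2 merchants and 2 bandits → the lab module.  (the storage bay: 0M 0B; the lab module: 5M 5B)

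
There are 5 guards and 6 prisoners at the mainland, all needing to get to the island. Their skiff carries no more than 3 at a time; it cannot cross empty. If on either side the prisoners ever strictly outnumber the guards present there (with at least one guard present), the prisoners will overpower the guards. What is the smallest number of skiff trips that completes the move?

impossible

The prisoners already outnumber the guards at the mainland before anyone moves, so the starting position itself is disallowed.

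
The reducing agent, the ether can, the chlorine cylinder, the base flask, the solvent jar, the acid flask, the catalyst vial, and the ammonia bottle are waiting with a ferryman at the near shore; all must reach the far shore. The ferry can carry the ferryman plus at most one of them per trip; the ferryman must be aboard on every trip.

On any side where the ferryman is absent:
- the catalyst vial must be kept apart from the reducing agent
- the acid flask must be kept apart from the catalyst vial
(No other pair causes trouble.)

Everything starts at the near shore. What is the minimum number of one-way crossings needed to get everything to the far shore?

17

Counting alone: the ferryman can take at most 1 across per trip to the far shore, so moving all 8 needs at least 8 loaded trips out, with a return between consecutive ones — at least 15 crossings.
The safety rule pushes this higher. Following every safe sequence of crossings, the most of the 8 that can be at the far shore as the ferry arrives there on crossing 15 is 7 — never all 8.
So no plan with fewer than 17 crossings exists, and this one achieves 17:
1. Ferryman goes to the far shore with the catalyst vial.  [the near shore: the acid flask, the ammonia bottle, the base flask, the chlorine cylinder, the ether can, the reducing agent, the solvent jar | the far shore: the catalyst vial]
2. Ferryman goes back to the near shore alone.  [the near shore: the acid flask, the ammonia bottle, the base flask, the chlorine cylinder, the ether can, the reducing agent, the solvent jar | the far shore: the catalyst vial]
3. Ferryman goes to the far shore with the reducing agent.  [the near shore: the acid flask, the ammonia bottle, the base flask, the chlorine cylinder, the ether can, the solvent jar | the far shore: the catalyst vial, the reducing agent]
4. Ferryman goes back to the near shore with the catalyst vial.  [the near shore: the acid flask, the ammonia bottle, the base flask, the catalyst vial, the chlorine cylinder, the ether can, the solvent jar | the far shore: the reducing agent]
5. Ferryman goes to the far shore with the acid flask.  [the near shore: the ammonia bottle, the base flask, the catalyst vial, the chlorine cylinder, the ether can, the solvent jar | the far shore: the acid flask, the reducing agent]
6. Ferryman goes back to the near shore alone.  [the near shore: the ammonia bottle, the base flask, the catalyst vial, the chlorine cylinder, the ether can, the solvent jar | the far shore: the acid flask, the reducing agent]
7. Ferryman goes to the far shore with the ether can.  [the near shore: the ammonia bottle, the base flask, the catalyst vial, the chlorine cylinder, the solvent jar | the far shore: the acid flask, the ether can, the reducing agent]
8. Ferryman goes back to the near shore alone.  [the near shore: the ammonia bottle, the base flask, the catalyst vial, the chlorine cylinder, the solvent jar | the far shore: the acid flask, the ether can, the reducing agent]
9. Ferryman goes to the far shore with the chlorine cylinder.  [the near shore: the ammonia bottle, the base flask, the catalyst vial, the solvent jar | the far shore: the acid flask, the chlorine cylinder, the ether can, the reducing agent]
10. Ferryman goes back to the near shore alone.  [the near shore: the ammonia bottle, the base flask, the catalyst vial, the solvent jar | the far shore: the acid flask, the chlorine cylinder, the ether can, the reducing agent]
11. Ferryman goes to the far shore with the base flask.  [the near shore: the ammonia bottle, the catalyst vial, the solvent jar | the far shore: the acid flask, the base flask, the chlorine cylinder, the ether can, the reducing agent]
12. Ferryman goes back to the near shore alone.  [the near shore: the ammonia bottle, the catalyst vial, the solvent jar | the far shore: the acid flask, the base flask, the chlorine cylinder, the ether can, the reducing agent]
13. Ferryman goes to the far shore with the solvent jar.  [the near shore: the ammonia bottle, the catalyst vial | the far shore: the acid flask, the base flask, the chlorine cylinder, the ether can, the reducing agent, the solvent jar]
14. Ferryman goes back to the near shore alone.  [the near shore: the ammonia bottle, the catalyst vial | the far shore: the acid flask, the base flask, the chlorine cylinder, the ether can, the reducing agent, the solvent jar]
15. Ferryman goes to the far shore with the ammonia bottle.  [the near shore: the catalyst vial | the far shore: the acid flask, the ammonia bottle, the base flask, the chlorine cylinder, the ether can, the reducing agent, the solvent jar]
16. Ferryman goes back to the near shore alone.  [the near shore: the catalyst vial | the far shore: the acid flask, the ammonia bottle, the base flask, the chlorine cylinder, the ether can, the reducing agent, the solvent jar]
17. Ferryman goes to the far shore with the catalyst vial.  [the near shore: — | the far shore: the acid flask, the ammonia bottle, the base flask, the catalyst vial, the chlorine cylinder, the ether can, the reducing agent, the solvent jar]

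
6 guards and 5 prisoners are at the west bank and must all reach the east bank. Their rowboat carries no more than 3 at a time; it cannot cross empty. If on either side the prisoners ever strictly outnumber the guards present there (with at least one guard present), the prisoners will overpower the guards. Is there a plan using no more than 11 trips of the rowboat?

Yes — this plan uses 9 crossings (≤ 11):
1. 3 prisoners → the east bank.  (the west bank: 6G 2P; the east bank: 0G 3P)
2. 1 prisoner ← the west bank.  (the west bank: 6G 3P; the east bank: 0G 2P)
3. 3 guards → the east bank.  (the west bank: 3G 3P; the east bank: 3G 2P)
4. 1 guard ← the west bank.  (the west bank: 4G 3P; the east bank: 2G 2P)
5. 2 guards and 1 prisoner → the east bank.  (the west bank: 2G 2P; the east bank: 4G 3P)
6. 1 guard ← the west bank.  (the west bank: 3G 2P; the east bank: 3G 3P)
7. 2 guards and 1 prisoner → the east bank.  (the west bank: 1G 1P; the east bank: 5G 4P)
8. 1 guard ← the west bank.  (the west bank: 2G 1P; the east bank: 4G 4P)
9. 2 guards and 1 prisoner → the east bank.  (the west bank: 0G 0P; the east bank: 6G 5P)

Yes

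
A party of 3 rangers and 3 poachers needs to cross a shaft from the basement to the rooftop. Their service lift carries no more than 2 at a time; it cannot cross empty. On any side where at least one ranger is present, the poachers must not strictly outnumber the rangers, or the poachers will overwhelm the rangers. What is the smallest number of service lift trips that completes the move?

11

Counting alone: each trip to the rooftop takes at most 2 across and each return brings at least 1 back, so after t trips out (and t−1 returns) at most 2t − (t−1) of the 6 are across; that first reaches 6 at t = 5, so at least 9 crossings are needed.
The safety rule pushes this higher. Following every safe sequence of crossings, the most of the 6 that can be at the rooftop as the service lift arrives there on crossing 9 is 5 — never all 6.
So no plan with fewer than 11 crossings exists, and this one achieves 11:
1. 2 poachers → the rooftop.  (the basement: 3R 1P; the rooftop: 0R 2P)
2. 1 poacher ← the basement.  (the basement: 3R 2P; the rooftop: 0R 1P)
3. 2 poachers → the rooftop.  (the basement: 3R 0P; the rooftop: 0R 3P)
4. 1 poacher ← the basement.  (the basement: 3R 1P; the rooftop: 0R 2P)
5. 2 rangers → the rooftop.  (the basement: 1R 1P; the rooftop: 2R 2P)
6. 1 ranger and 1 poacher ← the basement.  (the basement: 2R 2P; the rooftop: 1R 1P)
7. 2 rangers → the rooftop.  (the basement: 0R 2P; the rooftop: 3R 1P)
8. 1 poacher ← the basement.  (the basement: 0R 3P; the rooftop: 3R 0P)
9. 2 poachers → the rooftop.  (the basement: 0R 1P; the rooftop: 3R 2P)
10. 1 poacher ← the basement.  (the basement: 0R 2P; the rooftop: 3R 1P)
11. 2 poachers → the rooftop.  (the basement: 0R 0P; the rooftop: 3R 3P)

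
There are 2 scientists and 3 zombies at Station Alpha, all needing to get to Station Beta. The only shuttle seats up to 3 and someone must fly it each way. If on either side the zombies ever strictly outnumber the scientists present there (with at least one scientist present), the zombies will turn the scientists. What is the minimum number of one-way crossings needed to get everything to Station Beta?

impossible

The zombies already outnumber the scientists at Station Alpha before anyone moves, so the starting position itself is disallowed.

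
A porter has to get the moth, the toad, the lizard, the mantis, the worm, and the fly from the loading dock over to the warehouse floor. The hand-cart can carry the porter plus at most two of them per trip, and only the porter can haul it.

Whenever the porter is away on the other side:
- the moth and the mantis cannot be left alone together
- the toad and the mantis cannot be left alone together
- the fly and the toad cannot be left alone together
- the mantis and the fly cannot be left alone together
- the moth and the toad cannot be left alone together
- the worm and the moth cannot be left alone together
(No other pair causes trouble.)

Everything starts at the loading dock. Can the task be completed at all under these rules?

No

Whatever the first load, the items left behind include a forbidden pair without the porter. No opening move is safe, so no plan exists.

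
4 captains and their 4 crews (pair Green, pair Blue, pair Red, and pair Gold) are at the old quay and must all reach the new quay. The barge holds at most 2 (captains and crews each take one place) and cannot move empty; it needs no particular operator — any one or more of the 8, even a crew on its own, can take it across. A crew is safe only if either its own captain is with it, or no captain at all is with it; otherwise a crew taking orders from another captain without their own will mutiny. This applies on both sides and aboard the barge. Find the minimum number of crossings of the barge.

impossible

Following every safe sequence of crossings from the start, the most of the 8 that can be at the new quay as the barge arrives there on crossings 1, 3, 5 is 2, 3, 4 respectively; the best ever achieved is 4 of 8.
From crossing 7 on, no configuration arises that was not already reachable earlier: only 44 distinct safe configurations (who is on which side, and where the barge is) can ever be reached, none of them has everyone across, and every continuation just revisits them. So no valid plan exists.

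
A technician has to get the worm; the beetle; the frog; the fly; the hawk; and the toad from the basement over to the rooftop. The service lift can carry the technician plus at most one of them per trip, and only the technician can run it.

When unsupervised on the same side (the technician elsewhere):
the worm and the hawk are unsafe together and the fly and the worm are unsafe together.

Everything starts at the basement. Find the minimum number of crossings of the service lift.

13

Counting alone: the technician can take at most 1 across per trip to the rooftop, so moving all 6 needs at least 6 loaded trips out, with a return between consecutive ones — at least 11 crossings.
The safety rule pushes this higher. Following every safe sequence of crossings, the most of the 6 that can be at the rooftop as the service lift arrives there on crossing 11 is 5 — never all 6.
So no plan with fewer than 13 crossings exists, and this one achieves 13:
1. Technician goes to the rooftop with the worm.  [the basement: the beetle, the fly, the frog, the hawk, the toad | the rooftop: the worm]
2. Technician goes back to the basement alone.  [the basement: the beetle, the fly, the frog, the hawk, the toad | the rooftop: the worm]
3. Technician goes to the rooftop with the beetle.  [the basement: the fly, the frog, the hawk, the toad | the rooftop: the beetle, the worm]
4. Technician goes back to the basement alone.  [the basement: the fly, the frog, the hawk, the toad | the rooftop: the beetle, the worm]
5. Technician goes to the rooftop with the frog.  [the basement: the fly, the hawk, the toad | the rooftop: the beetle, the frog, the worm]
6. Technician goes back to the basement alone.  [the basement: the fly, the hawk, the toad | the rooftop: the beetle, the frog, the worm]
7. Technician goes to the rooftop with the fly.  [the basement: the hawk, the toad | the rooftop: the beetle, the fly, the frog, the worm]
8. Technician goes back to the basement with the worm.  [the basement: the hawk, the toad, the worm | the rooftop: the beetle, the fly, the frog]
9. Technician goes to the rooftop with the hawk.  [the basement: the toad, the worm | the rooftop: the beetle, the fly, the frog, the hawk]
10. Technician goes back to the basement alone.  [the basement: the toad, the worm | the rooftop: the beetle, the fly, the frog, the hawk]
11. Technician goes to the rooftop with the toad.  [the basement: the worm | the rooftop: the beetle, the fly, the frog, the hawk, the toad]
12. Technician goes back to the basement alone.  [the basement: the worm | the rooftop: the beetle, the fly, the frog, the hawk, the toad]
13. Technician goes to the rooftop with the worm.  [the basement: — | the rooftop: the beetle, the fly, the frog, the hawk, the toad, the worm]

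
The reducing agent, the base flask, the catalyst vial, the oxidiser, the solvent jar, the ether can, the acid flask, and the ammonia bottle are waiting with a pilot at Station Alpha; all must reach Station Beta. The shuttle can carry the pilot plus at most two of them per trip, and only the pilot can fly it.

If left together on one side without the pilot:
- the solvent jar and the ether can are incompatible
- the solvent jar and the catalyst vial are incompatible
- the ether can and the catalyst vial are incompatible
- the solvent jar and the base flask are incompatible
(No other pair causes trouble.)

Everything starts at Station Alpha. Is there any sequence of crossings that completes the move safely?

1. Pilot goes to Station Beta with the catalyst vial and the solvent jar.  [Station Alpha: the acid flask, the ammonia bottle, the base flask, the ether can, the oxidiser, the reducing agent | Station Beta: the catalyst vial, the solvent jar]
2. Pilot goes back to Station Alpha with the catalyst vial.  [Station Alpha: the acid flask, the ammonia bottle, the base flask, the catalyst vial, the ether can, the oxidiser, the reducing agent | Station Beta: the solvent jar]
3. Pilot goes to Station Beta with the catalyst vial and the reducing agent.  [Station Alpha: the acid flask, the ammonia bottle, the base flask, the ether can, the oxidiser | Station Beta: the catalyst vial, the reducing agent, the solvent jar]
4. Pilot goes back to Station Alpha with the catalyst vial.  [Station Alpha: the acid flask, the ammonia bottle, the base flask, the catalyst vial, the ether can, the oxidiser | Station Beta: the reducing agent, the solvent jar]
5. Pilot goes to Station Beta with the base flask and the catalyst vial.  [Station Alpha: the acid flask, the ammonia bottle, the ether can, the oxidiser | Station Beta: the base flask, the catalyst vial, the reducing agent, the solvent jar]
6. Pilot goes back to Station Alpha with the solvent jar.  [Station Alpha: the acid flask, the ammonia bottle, the ether can, the oxidiser, the solvent jar | Station Beta: the base flask, the catalyst vial, the reducing agent]
7. Pilot goes to Station Beta with the oxidiser and the solvent jar.  [Station Alpha: the acid flask, the ammonia bottle, the ether can | Station Beta: the base flask, the catalyst vial, the oxidiser, the reducing agent, the solvent jar]
8. Pilot goes back to Station Alpha with the solvent jar.  [Station Alpha: the acid flask, the ammonia bottle, the ether can, the solvent jar | Station Beta: the base flask, the catalyst vial, the oxidiser, the reducing agent]
9. Pilot goes to Station Beta with the acid flask and the solvent jar.  [Station Alpha: the ammonia bottle, the ether can | Station Beta: the acid flask, the base flask, the catalyst vial, the oxidiser, the reducing agent, the solvent jar]
10. Pilot goes back to Station Alpha with the solvent jar.  [Station Alpha: the ammonia bottle, the ether can, the solvent jar | Station Beta: the acid flask, the base flask, the catalyst vial, the oxidiser, the reducing agent]
11. Pilot goes to Station Beta with the ammonia bottle and the solvent jar.  [Station Alpha: the ether can | Station Beta: the acid flask, the ammonia bottle, the base flask, the catalyst vial, the oxidiser, the reducing agent, the solvent jar]
12. Pilot goes back to Station Alpha with the solvent jar.  [Station Alpha: the ether can, the solvent jar | Station Beta: the acid flask, the ammonia bottle, the base flask, the catalyst vial, the oxidiser, the reducing agent]
13. Pilot goes to Station Beta with the ether can and the solvent jar.  [Station Alpha: — | Station Beta: the acid flask, the ammonia bottle, the base flask, the catalyst vial, the ether can, the oxidiser, the reducing agent, the solvent jar]

Yes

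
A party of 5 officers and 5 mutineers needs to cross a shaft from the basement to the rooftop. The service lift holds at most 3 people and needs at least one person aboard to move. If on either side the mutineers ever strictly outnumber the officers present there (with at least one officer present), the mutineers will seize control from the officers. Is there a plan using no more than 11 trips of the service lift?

Yes

Yes — this plan uses 11 crossings (≤ 11):
1. 2 mutineers → the rooftop.  (the basement: 5O 3M; the rooftop: 0O 2M)
2. 1 mutineer ← the basement.  (the basement: 5O 4M; the rooftop: 0O 1M)
3. 3 mutineers → the rooftop.  (the basement: 5O 1M; the rooftop: 0O 4M)
4. 1 mutineer ← the basement.  (the basement: 5O 2M; the rooftop: 0O 3M)
5. 3 officers → the rooftop.  (the basement: 2O 2M; the rooftop: 3O 3M)
6. 1 officer and 1 mutineer ← the basement.  (the basement: 3O 3M; the rooftop: 2O 2M)
7. 3 officers → the rooftop.  (the basement: 0O 3M; the rooftop: 5O 2M)
8. 1 mutineer ← the basement.  (the basement: 0O 4M; the rooftop: 5O 1M)
9. 2 mutineers → the rooftop.  (the basement: 0O 2M; the rooftop: 5O 3M)
10. 1 mutineer ← the basement.  (the basement: 0O 3M; the rooftop: 5O 2M)
11. 3 mutineers → the rooftop.  (the basement: 0O 0M; the rooftop: 5O 5M)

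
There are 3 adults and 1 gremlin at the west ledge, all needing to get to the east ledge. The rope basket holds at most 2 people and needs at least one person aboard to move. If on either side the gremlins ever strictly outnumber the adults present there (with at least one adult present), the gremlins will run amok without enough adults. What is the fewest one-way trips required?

5

Counting alone: each trip to the east ledge takes at most 2 across and each return brings at least 1 back, so after t trips out (and t−1 returns) at most 2t − (t−1) of the 4 are across; that first reaches 4 at t = 3, so at least 5 crossings are needed.
The plan below uses exactly 5 crossings, so it is optimal:
1. 1 adult and 1 gremlin → the east ledge.  (the west ledge: 2A 0G; the east ledge: 1A 1G)
2. 1 gremlin ← the west ledge.  (the west ledge: 2A 1G; the east ledge: 1A 0G)
3. 1 adult and 1 gremlin → the east ledge.  (the west ledge: 1A 0G; the east ledge: 2A 1G)
4. 1 gremlin ← the west ledge.  (the west ledge: 1A 1G; the east ledge: 2A 0G)
5. 1 adult and 1 gremlin → the east ledge.  (the west ledge: 0A 0G; the east ledge: 3A 1G)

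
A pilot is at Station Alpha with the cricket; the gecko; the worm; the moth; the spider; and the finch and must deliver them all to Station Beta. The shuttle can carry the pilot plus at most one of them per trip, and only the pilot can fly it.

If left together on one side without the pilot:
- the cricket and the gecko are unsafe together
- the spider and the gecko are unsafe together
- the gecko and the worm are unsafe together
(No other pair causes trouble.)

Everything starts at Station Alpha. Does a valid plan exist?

No

Following every safe sequence of crossings from the start, the most of the 6 that can be at Station Beta as the shuttle arrives there on crossings 1, 3, 5, 7 is 1, 2, 3, 4 respectively; the best ever achieved is 4 of 6.
From crossing 9 on, no configuration arises that was not already reachable earlier: only 36 distinct safe configurations (who is on which side, and where the shuttle is) can ever be reached, none of them has everyone across, and every continuation just revisits them. So no valid plan exists.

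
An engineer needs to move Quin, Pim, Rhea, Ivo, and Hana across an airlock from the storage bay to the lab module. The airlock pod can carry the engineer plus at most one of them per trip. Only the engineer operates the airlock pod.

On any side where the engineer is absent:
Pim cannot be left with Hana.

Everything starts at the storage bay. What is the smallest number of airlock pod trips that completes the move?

Counting alone: the engineer can take at most 1 across per trip to the lab module, so moving all 5 needs at least 5 loaded trips out, with a return between consecutive ones — at least 9 crossings.
The plan below uses exactly 9 crossings, so it is optimal:
1. Engineer goes to the lab module with Pim.
2. Engineer goes back to the storage bay alone.
3. Engineer goes to the lab module with Quin.
4. Engineer goes back to the storage bay alone.
5. Engineer goes to the lab module with Rhea.
6. Engineer goes back to the storage bay alone.
7. Engineer goes to the lab module with Ivo.
8. Engineer goes back to the storage bay alone.
9. Engineer goes to the lab module with Hana.

9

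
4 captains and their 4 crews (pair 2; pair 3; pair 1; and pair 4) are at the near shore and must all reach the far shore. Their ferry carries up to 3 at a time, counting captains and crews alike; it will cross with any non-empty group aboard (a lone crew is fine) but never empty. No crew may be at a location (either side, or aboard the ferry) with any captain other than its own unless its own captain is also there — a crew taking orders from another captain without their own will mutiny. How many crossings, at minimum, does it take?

9

Counting alone: each trip to the far shore takes at most 3 across and each return brings at least 1 back, so after t trips out (and t−1 returns) at most 3t − (t−1) of the 8 are across; that first reaches 8 at t = 4, so at least 7 crossings are needed.
The safety rule pushes this higher. Following every safe sequence of crossings, the most of the 8 that can be at the far shore as the ferry arrives there on crossing 7 is 7 — never all 8.
So no plan with fewer than 9 crossings exists, and this one achieves 9:
1. captain 2 and crew 2 cross → the far shore.
2. captain 2 crosses ← the near shore.
3. captain 2, captain 3, and crew 3 cross → the far shore.
4. captain 2 and crew 2 cross ← the near shore.
5. captain 1, captain 2, and captain 4 cross → the far shore.
6. crew 3 crosses ← the near shore.
7. crew 2 and crew 3 cross → the far shore.
8. crew 2 crosses ← the near shore.
9. crew 1, crew 2, and crew 4 cross → the far shore.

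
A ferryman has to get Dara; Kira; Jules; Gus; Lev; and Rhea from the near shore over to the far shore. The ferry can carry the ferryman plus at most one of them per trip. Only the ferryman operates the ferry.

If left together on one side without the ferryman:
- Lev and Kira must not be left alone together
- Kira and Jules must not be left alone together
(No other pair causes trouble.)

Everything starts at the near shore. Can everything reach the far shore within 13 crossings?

Yes

Yes — this plan uses 13 crossings (≤ 13):
1. Ferryman goes to the far shore with Kira.  [the near shore: Dara, Gus, Jules, Lev, Rhea | the far shore: Kira]
2. Ferryman goes back to the near shore alone.  [the near shore: Dara, Gus, Jules, Lev, Rhea | the far shore: Kira]
3. Ferryman goes to the far shore with Dara.  [the near shore: Gus, Jules, Lev, Rhea | the far shore: Dara, Kira]
4. Ferryman goes back to the near shore alone.  [the near shore: Gus, Jules, Lev, Rhea | the far shore: Dara, Kira]
5. Ferryman goes to the far shore with Jules.  [the near shore: Gus, Lev, Rhea | the far shore: Dara, Jules, Kira]
6. Ferryman goes back to the near shore with Kira.  [the near shore: Gus, Kira, Lev, Rhea | the far shore: Dara, Jules]
7. Ferryman goes to the far shore with Lev.  [the near shore: Gus, Kira, Rhea | the far shore: Dara, Jules, Lev]
8. Ferryman goes back to the near shore alone.  [the near shore: Gus, Kira, Rhea | the far shore: Dara, Jules, Lev]
9. Ferryman goes to the far shore with Gus.  [the near shore: Kira, Rhea | the far shore: Dara, Gus, Jules, Lev]
10. Ferryman goes back to the near shore alone.  [the near shore: Kira, Rhea | the far shore: Dara, Gus, Jules, Lev]
11. Ferryman goes to the far shore with Rhea.  [the near shore: Kira | the far shore: Dara, Gus, Jules, Lev, Rhea]
12. Ferryman goes back to the near shore alone.  [the near shore: Kira | the far shore: Dara, Gus, Jules, Lev, Rhea]
13. Ferryman goes to the far shore with Kira.  [the near shore: — | the far shore: Dara, Gus, Jules, Kira, Lev, Rhea]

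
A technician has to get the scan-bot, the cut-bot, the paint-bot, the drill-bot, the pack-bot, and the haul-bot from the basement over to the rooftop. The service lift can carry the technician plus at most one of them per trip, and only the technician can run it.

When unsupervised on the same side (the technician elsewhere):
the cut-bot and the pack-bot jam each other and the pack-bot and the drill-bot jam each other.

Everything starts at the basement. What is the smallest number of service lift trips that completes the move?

13

Counting alone: the technician can take at most 1 across per trip to the rooftop, so moving all 6 needs at least 6 loaded trips out, with a return between consecutive ones — at least 11 crossings.
The safety rule pushes this higher. Following every safe sequence of crossings, the most of the 6 that can be at the rooftop as the service lift arrives there on crossing 11 is 5 — never all 6.
So no plan with fewer than 13 crossings exists, and this one achieves 13:
1. Technician goes to the rooftop with the pack-bot.  [the basement: the cut-bot, the drill-bot, the haul-bot, the paint-bot, the scan-bot | the rooftop: the pack-bot]
2. Technician goes back to the basement alone.  [the basement: the cut-bot, the drill-bot, the haul-bot, the paint-bot, the scan-bot | the rooftop: the pack-bot]
3. Technician goes to the rooftop with the scan-bot.  [the basement: the cut-bot, the drill-bot, the haul-bot, the paint-bot | the rooftop: the pack-bot, the scan-bot]
4. Technician goes back to the basement alone.  [the basement: the cut-bot, the drill-bot, the haul-bot, the paint-bot | the rooftop: the pack-bot, the scan-bot]
5. Technician goes to the rooftop with the cut-bot.  [the basement: the drill-bot, the haul-bot, the paint-bot | the rooftop: the cut-bot, the pack-bot, the scan-bot]
6. Technician goes back to the basement with the pack-bot.  [the basement: the drill-bot, the haul-bot, the pack-bot, the paint-bot | the rooftop: the cut-bot, the scan-bot]
7. Technician goes to the rooftop with the drill-bot.  [the basement: the haul-bot, the pack-bot, the paint-bot | the rooftop: the cut-bot, the drill-bot, the scan-bot]
8. Technician goes back to the basement alone.  [the basement: the haul-bot, the pack-bot, the paint-bot | the rooftop: the cut-bot, the drill-bot, the scan-bot]
9. Technician goes to the rooftop with the paint-bot.  [the basement: the haul-bot, the pack-bot | the rooftop: the cut-bot, the drill-bot, the paint-bot, the scan-bot]
10. Technician goes back to the basement alone.  [the basement: the haul-bot, the pack-bot | the rooftop: the cut-bot, the drill-bot, the paint-bot, the scan-bot]
11. Technician goes to the rooftop with the haul-bot.  [the basement: the pack-bot | the rooftop: the cut-bot, the drill-bot, the haul-bot, the paint-bot, the scan-bot]
12. Technician goes back to the basement alone.  [the basement: the pack-bot | the rooftop: the cut-bot, the drill-bot, the haul-bot, the paint-bot, the scan-bot]
13. Technician goes to the rooftop with the pack-bot.  [the basement: — | the rooftop: the cut-bot, the drill-bot, the haul-bot, the pack-bot, the paint-bot, the scan-bot]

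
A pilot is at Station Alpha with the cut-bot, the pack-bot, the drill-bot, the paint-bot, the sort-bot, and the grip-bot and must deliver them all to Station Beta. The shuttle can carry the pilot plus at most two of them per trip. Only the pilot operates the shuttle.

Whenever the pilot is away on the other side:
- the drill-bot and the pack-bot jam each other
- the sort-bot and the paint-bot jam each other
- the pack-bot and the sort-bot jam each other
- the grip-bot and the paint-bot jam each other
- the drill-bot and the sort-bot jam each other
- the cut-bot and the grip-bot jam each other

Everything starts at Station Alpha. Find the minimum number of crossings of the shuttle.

Whatever the first load, the items left behind include a forbidden pair without the pilot. No opening move is safe, so no plan exists.

impossible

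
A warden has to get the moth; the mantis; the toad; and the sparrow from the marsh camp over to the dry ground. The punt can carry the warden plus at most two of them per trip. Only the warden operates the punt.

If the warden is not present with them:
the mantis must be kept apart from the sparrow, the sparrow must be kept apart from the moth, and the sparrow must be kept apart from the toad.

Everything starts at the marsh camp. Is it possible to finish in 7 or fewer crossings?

Yes — this plan uses 5 crossings (≤ 7):
1. Warden goes to the dry ground with the sparrow.  [the marsh camp: the mantis, the moth, the toad | the dry ground: the sparrow]
2. Warden goes back to the marsh camp alone.  [the marsh camp: the mantis, the moth, the toad | the dry ground: the sparrow]
3. Warden goes to the dry ground with the mantis and the moth.  [the marsh camp: the toad | the dry ground: the mantis, the moth, the sparrow]
4. Warden goes back to the marsh camp with the sparrow.  [the marsh camp: the sparrow, the toad | the dry ground: the mantis, the moth]
5. Warden goes to the dry ground with the sparrow and the toad.  [the marsh camp: — | the dry ground: the mantis, the moth, the sparrow, the toad]

Yes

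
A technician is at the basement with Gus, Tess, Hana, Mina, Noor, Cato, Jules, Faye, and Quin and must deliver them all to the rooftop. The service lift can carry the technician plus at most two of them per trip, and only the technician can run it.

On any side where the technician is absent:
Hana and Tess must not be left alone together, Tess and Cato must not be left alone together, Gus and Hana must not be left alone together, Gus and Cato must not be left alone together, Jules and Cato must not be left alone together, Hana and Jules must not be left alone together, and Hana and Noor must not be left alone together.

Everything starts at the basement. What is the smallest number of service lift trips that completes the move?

11

Counting alone: the technician can take at most 2 across per trip to the rooftop, so moving all 9 needs at least 5 loaded trips out, with a return between consecutive ones — at least 9 crossings.
The safety rule pushes this higher. Following every safe sequence of crossings, the most of the 9 that can be at the rooftop as the service lift arrives there on crossing 9 is 8 — never all 9.
So no plan with fewer than 11 crossings exists, and this one achieves 11:
1. Technician goes to the rooftop with Cato and Hana.
2. Technician goes back to the basement alone.
3. Technician goes to the rooftop with Mina.
4. Technician goes back to the basement alone.
5. Technician goes to the rooftop with Gus and Tess.
6. Technician goes back to the basement with Cato and Hana.
7. Technician goes to the rooftop with Jules and Noor.
8. Technician goes back to the basement alone.
9. Technician goes to the rooftop with Faye and Quin.
10. Technician goes back to the basement alone.
11. Technician goes to the rooftop with Cato and Hana.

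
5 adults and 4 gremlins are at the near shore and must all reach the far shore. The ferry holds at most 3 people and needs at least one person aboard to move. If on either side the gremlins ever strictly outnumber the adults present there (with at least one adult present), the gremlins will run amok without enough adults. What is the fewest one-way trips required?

Counting alone: each trip to the far shore takes at most 3 across and each return brings at least 1 back, so after t trips out (and t−1 returns) at most 3t − (t−1) of the 9 are across; that first reaches 9 at t = 4, so at least 7 crossings are needed.
The plan below uses exactly 7 crossings, so it is optimal:
1. 3 gremlins → the far shore.  (the near shore: 5A 1G; the far shore: 0A 3G)
2. 1 gremlin ← the near shore.  (the near shore: 5A 2G; the far shore: 0A 2G)
3. 3 adults → the far shore.  (the near shore: 2A 2G; the far shore: 3A 2G)
4. 1 adult ← the near shore.  (the near shore: 3A 2G; the far shore: 2A 2G)
5. 2 adults and 1 gremlin → the far shore.  (the near shore: 1A 1G; the far shore: 4A 3G)
6. 1 adult ← the near shore.  (the near shore: 2A 1G; the far shore: 3A 3G)
7. 2 adults and 1 gremlin → the far shore.  (the near shore: 0A 0G; the far shore: 5A 4G)

7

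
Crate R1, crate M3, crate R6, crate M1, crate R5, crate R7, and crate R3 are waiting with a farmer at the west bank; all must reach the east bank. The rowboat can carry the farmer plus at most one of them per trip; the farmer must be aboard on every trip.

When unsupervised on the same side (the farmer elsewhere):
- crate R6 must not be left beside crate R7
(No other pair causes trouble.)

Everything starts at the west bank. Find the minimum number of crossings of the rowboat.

13

Counting alone: the farmer can take at most 1 across per trip to the east bank, so moving all 7 needs at least 7 loaded trips out, with a return between consecutive ones — at least 13 crossings.
The plan below uses exactly 13 crossings, so it is optimal:
1. Farmer goes to the east bank with crate R6.  [the west bank: crate M1, crate M3, crate R1, crate R3, crate R5, crate R7 | the east bank: crate R6]
2. Farmer goes back to the west bank alone.  [the west bank: crate M1, crate M3, crate R1, crate R3, crate R5, crate R7 | the east bank: crate R6]
3. Farmer goes to the east bank with crate R1.  [the west bank: crate M1, crate M3, crate R3, crate R5, crate R7 | the east bank: crate R1, crate R6]
4. Farmer goes back to the west bank alone.  [the west bank: crate M1, crate M3, crate R3, crate R5, crate R7 | the east bank: crate R1, crate R6]
5. Farmer goes to the east bank with crate M3.  [the west bank: crate M1, crate R3, crate R5, crate R7 | the east bank: crate M3, crate R1, crate R6]
6. Farmer goes back to the west bank alone.  [the west bank: crate M1, crate R3, crate R5, crate R7 | the east bank: crate M3, crate R1, crate R6]
7. Farmer goes to the east bank with crate M1.  [the west bank: crate R3, crate R5, crate R7 | the east bank: crate M1, crate M3, crate R1, crate R6]
8. Farmer goes back to the west bank alone.  [the west bank: crate R3, crate R5, crate R7 | the east bank: crate M1, crate M3, crate R1, crate R6]
9. Farmer goes to the east bank with crate R5.  [the west bank: crate R3, crate R7 | the east bank: crate M1, crate M3, crate R1, crate R5, crate R6]
10. Farmer goes back to the west bank alone.  [the west bank: crate R3, crate R7 | the east bank: crate M1, crate M3, crate R1, crate R5, crate R6]
11. Farmer goes to the east bank with crate R3.  [the west bank: crate R7 | the east bank: crate M1, crate M3, crate R1, crate R3, crate R5, crate R6]
12. Farmer goes back to the west bank alone.  [the west bank: crate R7 | the east bank: crate M1, crate M3, crate R1, crate R3, crate R5, crate R6]
13. Farmer goes to the east bank with crate R7.  [the west bank: — | the east bank: crate M1, crate M3, crate R1, crate R3, crate R5, crate R6, crate R7]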